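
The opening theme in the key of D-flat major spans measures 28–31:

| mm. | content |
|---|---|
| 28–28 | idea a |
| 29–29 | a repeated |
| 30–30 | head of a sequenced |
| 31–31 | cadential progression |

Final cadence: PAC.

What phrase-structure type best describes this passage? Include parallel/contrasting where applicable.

Basic idea (bar 28) + its repetition (m. 29) form the presentation; fragmentation and cadence (bars 30–31) form the continuation — the 4-bar whole is a sentence.

sentence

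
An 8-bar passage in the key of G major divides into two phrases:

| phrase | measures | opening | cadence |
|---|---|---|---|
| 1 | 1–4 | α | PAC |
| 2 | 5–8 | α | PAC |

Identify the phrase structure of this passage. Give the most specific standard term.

repeated phrase

Both phrases have the same opening (α) and the same cadence (perfect authentic cadence): the second is a restatement, not a consequent, so this is a repeated phrase rather than a period.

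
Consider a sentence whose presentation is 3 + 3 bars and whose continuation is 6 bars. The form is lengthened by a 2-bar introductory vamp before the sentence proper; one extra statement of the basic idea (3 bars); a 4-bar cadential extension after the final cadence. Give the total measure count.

21 measures

Basic sentence: 3 + 3 + 6 = 12 bars.
12 (basic form) + 2 (introduction) + 3 (extra statement) + 4 (cadential extension) = 21.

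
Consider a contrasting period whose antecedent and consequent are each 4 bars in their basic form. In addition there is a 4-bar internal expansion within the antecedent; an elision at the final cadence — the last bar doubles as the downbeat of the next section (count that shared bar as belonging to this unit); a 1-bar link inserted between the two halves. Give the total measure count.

13 measures

Basic contrasting period: 4 + 4 = 8 bars.
8 (basic form) + 4 (internal expansion) + 1 (link) = 13.
The elision shares a bar with the next section but does not change this unit's count.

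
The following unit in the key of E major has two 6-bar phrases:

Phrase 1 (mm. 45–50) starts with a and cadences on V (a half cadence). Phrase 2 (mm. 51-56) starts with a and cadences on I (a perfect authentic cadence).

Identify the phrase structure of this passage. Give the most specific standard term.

Phrase 1 ends with a half cadence (weaker) and phrase 2 with a perfect authentic cadence (stronger): antecedent + consequent = a period.
The two phrases open with the same material (a / a), so the period is parallel.

parallel period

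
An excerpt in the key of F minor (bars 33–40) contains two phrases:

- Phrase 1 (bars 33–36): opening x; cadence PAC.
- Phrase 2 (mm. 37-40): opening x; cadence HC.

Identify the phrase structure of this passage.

The second phrase closes with a half cadence, which is not stronger than the first phrase's perfect authentic cadence; without a weak→strong cadential pair there is no antecedent–consequent relationship, so this is a phrase group rather than a period.

phrase group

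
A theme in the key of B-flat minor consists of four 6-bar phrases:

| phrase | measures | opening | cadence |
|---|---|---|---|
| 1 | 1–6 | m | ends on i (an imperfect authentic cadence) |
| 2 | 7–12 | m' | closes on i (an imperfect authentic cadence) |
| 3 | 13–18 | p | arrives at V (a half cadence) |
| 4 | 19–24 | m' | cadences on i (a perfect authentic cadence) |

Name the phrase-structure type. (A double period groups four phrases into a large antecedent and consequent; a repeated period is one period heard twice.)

contrasting double period

Four phrases in two halves: the first half (measures 1–12) ends with an imperfect authentic cadence, the second (measures 13–24) with a perfect authentic cadence — a large antecedent–consequent pair, i.e. a double period.
Phrase 3 begins with different material from phrase 1, making it contrasting.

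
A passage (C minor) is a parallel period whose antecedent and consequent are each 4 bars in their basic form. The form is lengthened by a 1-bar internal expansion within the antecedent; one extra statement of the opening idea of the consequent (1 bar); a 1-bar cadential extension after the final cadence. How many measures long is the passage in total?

11 measures

Basic parallel period: 4 + 4 = 8 bars.
8 (basic form) + 1 (internal expansion) + 1 (extra statement) + 1 (cadential extension) = 11.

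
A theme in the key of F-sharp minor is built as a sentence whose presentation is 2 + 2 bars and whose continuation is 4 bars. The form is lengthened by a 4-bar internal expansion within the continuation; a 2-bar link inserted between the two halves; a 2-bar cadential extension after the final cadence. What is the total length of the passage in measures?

16 measures

Basic sentence: 2 + 2 + 4 = 8 bars.
8 (basic form) + 4 (internal expansion) + 2 (link) + 2 (cadential extension) = 16.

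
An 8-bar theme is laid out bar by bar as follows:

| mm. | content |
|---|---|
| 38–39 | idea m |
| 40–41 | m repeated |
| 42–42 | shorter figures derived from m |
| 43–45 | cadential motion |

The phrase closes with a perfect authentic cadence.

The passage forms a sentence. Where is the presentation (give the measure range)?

measures 38–41

The presentation of a sentence is the basic idea (measures 38–39) plus its repetition (measures 40–41); the presentation is therefore mm. 38–41.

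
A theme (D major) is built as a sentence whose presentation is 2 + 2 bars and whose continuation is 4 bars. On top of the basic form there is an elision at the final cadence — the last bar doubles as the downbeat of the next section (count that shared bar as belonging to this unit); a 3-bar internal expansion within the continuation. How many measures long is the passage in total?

Basic sentence: 2 + 2 + 4 = 8 bars.
8 (basic form) + 3 (internal expansion) = 11.
The elision shares a bar with the next section but does not change this unit's count.

11 measures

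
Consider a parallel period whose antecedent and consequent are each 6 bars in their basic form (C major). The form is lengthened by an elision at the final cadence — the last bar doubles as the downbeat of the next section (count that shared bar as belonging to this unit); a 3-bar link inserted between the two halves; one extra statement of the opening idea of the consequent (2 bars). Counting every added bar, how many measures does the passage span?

17 measures

Basic parallel period: 6 + 6 = 12 bars.
12 (basic form) + 3 (link) + 2 (extra statement) = 17.
The elision shares a bar with the next section but does not change this unit's count.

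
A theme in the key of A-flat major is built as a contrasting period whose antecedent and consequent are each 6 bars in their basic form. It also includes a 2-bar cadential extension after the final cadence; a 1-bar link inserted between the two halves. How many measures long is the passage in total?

Basic contrasting period: 6 + 6 = 12 bars.
12 (basic form) + 2 (cadential extension) + 1 (link) = 15.

15 measures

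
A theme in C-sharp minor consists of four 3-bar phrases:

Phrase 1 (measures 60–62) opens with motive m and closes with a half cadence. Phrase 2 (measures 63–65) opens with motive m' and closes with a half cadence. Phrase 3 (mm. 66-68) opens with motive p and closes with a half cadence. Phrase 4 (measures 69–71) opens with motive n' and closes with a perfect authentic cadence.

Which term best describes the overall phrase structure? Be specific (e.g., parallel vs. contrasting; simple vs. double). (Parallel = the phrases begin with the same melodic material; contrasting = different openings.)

Four phrases in two halves: the first half (bars 60–65) ends with a half cadence, the second (bars 66–71) with a perfect authentic cadence — a large antecedent–consequent pair, i.e. a double period.
Phrase 3 begins with different material from phrase 1, making it contrasting.

contrasting double period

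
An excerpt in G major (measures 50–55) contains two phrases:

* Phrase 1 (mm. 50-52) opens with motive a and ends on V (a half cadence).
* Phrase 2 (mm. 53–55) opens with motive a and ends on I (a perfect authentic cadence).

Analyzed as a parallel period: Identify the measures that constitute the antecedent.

The antecedent is the phrase ending with the weaker cadence (half cadence, phrase 1) and the consequent the one ending more conclusively (perfect authentic cadence, phrase 2); the antecedent is bars 50–52.

measures 50–52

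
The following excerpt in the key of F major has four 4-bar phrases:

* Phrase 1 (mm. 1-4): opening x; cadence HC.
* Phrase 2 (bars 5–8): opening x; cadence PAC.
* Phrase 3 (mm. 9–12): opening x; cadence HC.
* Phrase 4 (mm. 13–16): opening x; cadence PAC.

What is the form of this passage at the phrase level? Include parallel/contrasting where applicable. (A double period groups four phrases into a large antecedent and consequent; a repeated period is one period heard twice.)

The cadence pattern HC–PAC–HC–PAC is weak–strong twice, and phrases 3–4 restate phrases 1–2: a period heard twice, not a double period (which would end weakly at phrase 2).

repeated period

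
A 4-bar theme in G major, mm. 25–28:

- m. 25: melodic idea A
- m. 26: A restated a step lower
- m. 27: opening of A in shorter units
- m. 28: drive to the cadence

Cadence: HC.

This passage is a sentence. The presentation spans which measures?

The presentation of a sentence is the basic idea (measure 25) plus its repetition (measure 26); the presentation is therefore bars 25–26.

measures 25–26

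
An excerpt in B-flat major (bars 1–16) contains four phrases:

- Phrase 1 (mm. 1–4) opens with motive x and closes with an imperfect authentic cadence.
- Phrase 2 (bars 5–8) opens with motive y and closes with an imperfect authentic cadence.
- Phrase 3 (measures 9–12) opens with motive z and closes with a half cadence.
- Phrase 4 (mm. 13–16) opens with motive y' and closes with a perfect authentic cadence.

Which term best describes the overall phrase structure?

Four phrases in two halves: the first half (mm. 1-8) ends with an imperfect authentic cadence, the second (bars 9–16) with a perfect authentic cadence — a large antecedent–consequent pair, i.e. a double period.
Phrase 3 begins with different material from phrase 1, making it contrasting.

contrasting double period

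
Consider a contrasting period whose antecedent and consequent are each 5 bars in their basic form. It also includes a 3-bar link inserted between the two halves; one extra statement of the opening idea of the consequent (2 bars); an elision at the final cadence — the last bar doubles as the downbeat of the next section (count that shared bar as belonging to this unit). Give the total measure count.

Basic contrasting period: 5 + 5 = 10 bars.
10 (basic form) + 3 (link) + 2 (extra statement) = 15.
The elision shares a bar with the next section but does not change this unit's count.

15 measures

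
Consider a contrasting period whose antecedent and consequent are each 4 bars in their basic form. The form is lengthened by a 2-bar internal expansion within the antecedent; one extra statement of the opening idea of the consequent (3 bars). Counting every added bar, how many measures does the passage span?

13 measures

Basic contrasting period: 4 + 4 = 8 bars.
8 (basic form) + 2 (internal expansion) + 3 (extra statement) = 13.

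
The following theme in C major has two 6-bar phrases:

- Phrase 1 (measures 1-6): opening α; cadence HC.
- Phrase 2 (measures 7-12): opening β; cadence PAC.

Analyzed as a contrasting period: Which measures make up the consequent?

measures 7–12

The antecedent is the phrase ending with the weaker cadence (half cadence, phrase 1) and the consequent the one ending more conclusively (perfect authentic cadence, phrase 2); the consequent is mm. 7–12.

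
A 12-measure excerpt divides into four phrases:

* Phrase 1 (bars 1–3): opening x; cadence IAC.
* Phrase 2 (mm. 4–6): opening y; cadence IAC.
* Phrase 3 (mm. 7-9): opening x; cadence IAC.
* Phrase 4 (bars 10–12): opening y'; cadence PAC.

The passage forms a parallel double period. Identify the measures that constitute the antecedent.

In a double period the four phrases pair into a large antecedent (phrases 1–2, ending imperfect authentic cadence) and a large consequent (phrases 3–4, ending perfect authentic cadence). The antecedent spans mm. 1–6.

measures 1–6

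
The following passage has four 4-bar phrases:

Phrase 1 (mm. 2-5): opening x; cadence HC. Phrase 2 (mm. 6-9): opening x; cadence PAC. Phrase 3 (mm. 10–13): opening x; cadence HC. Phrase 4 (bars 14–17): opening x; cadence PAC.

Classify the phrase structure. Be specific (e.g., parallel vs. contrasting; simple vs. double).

The cadence pattern HC–PAC–HC–PAC is weak–strong twice, and phrases 3–4 restate phrases 1–2: a period heard twice, not a double period (which would end weakly at phrase 2).

repeated period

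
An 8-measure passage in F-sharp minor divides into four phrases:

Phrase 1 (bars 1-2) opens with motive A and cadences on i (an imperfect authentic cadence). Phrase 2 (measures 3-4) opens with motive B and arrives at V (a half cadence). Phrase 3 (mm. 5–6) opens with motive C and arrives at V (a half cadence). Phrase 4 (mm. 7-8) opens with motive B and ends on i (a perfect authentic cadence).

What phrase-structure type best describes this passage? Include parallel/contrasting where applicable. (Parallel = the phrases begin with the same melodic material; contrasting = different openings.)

Four phrases in two halves: the first half (bars 1–4) ends with a half cadence, the second (mm. 5–8) with a perfect authentic cadence — a large antecedent–consequent pair, i.e. a double period.
Phrase 3 begins with different material from phrase 1, making it contrasting.

contrasting double period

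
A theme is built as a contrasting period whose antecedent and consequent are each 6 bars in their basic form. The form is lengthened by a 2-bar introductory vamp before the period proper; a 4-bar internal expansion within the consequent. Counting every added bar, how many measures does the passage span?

Basic contrasting period: 6 + 6 = 12 bars.
12 (basic form) + 2 (introduction) + 4 (internal expansion) = 18.

18 measures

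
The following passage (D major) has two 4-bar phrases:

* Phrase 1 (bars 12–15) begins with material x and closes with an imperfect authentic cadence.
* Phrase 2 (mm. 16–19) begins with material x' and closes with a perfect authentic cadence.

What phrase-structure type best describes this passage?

Phrase 1 ends with an imperfect authentic cadence (weaker) and phrase 2 with a perfect authentic cadence (stronger): antecedent + consequent = a period.
The two phrases open with the same material (x / x'), so the period is parallel.

parallel period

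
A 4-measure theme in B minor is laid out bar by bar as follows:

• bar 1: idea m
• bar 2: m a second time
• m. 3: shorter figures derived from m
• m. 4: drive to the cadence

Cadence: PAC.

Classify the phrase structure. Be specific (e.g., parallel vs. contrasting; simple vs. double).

Basic idea (bar 1) + its repetition (m. 2) form the presentation; fragmentation and cadence (mm. 3–4) form the continuation — the 4-bar whole is a sentence.

sentence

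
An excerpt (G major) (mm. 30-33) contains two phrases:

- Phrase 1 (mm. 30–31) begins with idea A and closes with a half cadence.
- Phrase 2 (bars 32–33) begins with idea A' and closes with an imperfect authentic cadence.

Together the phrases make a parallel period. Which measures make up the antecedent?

measures 30–31

The phrase ending with the weaker cadence (half cadence) is the antecedent; the one ending more conclusively (imperfect authentic cadence) is the consequent. The antecedent is measures 30–31.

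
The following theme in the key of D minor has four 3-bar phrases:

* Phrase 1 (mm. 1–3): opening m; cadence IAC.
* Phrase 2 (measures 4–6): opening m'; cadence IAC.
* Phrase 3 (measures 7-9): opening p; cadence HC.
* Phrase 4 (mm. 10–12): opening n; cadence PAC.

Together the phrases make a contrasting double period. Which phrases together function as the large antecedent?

In a double period the first pair of phrases (ending imperfect authentic cadence) is the large antecedent and the second pair (ending perfect authentic cadence) is the large consequent; the antecedent is phrases 1 and 2.

phrases 1 and 2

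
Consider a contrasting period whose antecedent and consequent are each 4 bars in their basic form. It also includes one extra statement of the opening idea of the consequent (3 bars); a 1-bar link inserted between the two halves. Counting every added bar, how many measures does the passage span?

Basic contrasting period: 4 + 4 = 8 bars.
8 (basic form) + 3 (extra statement) + 1 (link) = 12.

12 measures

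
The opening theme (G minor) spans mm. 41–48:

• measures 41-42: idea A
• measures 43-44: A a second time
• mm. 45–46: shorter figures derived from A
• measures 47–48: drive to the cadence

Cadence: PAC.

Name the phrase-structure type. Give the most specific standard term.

sentence

Basic idea (measures 41–42) + its repetition (bars 43–44) form the presentation; fragmentation and cadence (bars 45–48) form the continuation — the 8-bar whole is a sentence.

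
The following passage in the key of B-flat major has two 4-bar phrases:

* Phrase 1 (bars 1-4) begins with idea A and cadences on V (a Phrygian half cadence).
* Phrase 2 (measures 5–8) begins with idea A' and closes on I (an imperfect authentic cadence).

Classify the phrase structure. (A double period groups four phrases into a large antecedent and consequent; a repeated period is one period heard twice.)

parallel period

Phrase 1 ends with a Phrygian half cadence (weaker) and phrase 2 with an imperfect authentic cadence (stronger): antecedent + consequent = a period.
The two phrases open with the same material (A / A'), so the period is parallel.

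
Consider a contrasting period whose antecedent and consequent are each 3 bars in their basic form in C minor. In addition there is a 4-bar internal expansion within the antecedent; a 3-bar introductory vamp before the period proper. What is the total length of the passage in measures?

Basic contrasting period: 3 + 3 = 6 bars.
6 (basic form) + 4 (internal expansion) + 3 (introduction) = 13.

13 measures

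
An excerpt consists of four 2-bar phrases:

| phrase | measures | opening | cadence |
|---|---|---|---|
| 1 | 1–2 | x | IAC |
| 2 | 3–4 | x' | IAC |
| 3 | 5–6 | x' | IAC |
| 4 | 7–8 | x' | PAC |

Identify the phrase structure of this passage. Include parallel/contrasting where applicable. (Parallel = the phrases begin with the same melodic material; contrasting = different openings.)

parallel double period

Four phrases in two halves: the first half (mm. 1–4) ends with an imperfect authentic cadence, the second (mm. 5-8) with a perfect authentic cadence — a large antecedent–consequent pair, i.e. a double period.
Phrase 3 begins with the same material as phrase 1, making it parallel.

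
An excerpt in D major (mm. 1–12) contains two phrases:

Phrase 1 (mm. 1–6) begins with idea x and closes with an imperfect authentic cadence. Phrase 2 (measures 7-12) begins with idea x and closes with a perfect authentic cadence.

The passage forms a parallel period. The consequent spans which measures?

measures 7–12

The antecedent is the phrase ending with the weaker cadence (imperfect authentic cadence, phrase 1) and the consequent the one ending more conclusively (perfect authentic cadence, phrase 2); the consequent is mm. 7–12.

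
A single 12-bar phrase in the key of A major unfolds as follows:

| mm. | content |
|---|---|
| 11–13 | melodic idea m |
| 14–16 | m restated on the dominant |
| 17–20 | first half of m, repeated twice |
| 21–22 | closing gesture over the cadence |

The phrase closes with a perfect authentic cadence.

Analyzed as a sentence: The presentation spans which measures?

measures 11–16

The presentation of a sentence is the basic idea (mm. 11-13) plus its repetition (bars 14–16); the presentation is therefore mm. 11-16.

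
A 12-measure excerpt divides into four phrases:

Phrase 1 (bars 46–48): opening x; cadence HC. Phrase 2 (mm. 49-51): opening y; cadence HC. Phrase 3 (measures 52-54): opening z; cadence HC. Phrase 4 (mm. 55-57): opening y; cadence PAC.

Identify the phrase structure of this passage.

contrasting double period

Four phrases in two halves: the first half (mm. 46–51) ends with a half cadence, the second (mm. 52–57) with a perfect authentic cadence — a large antecedent–consequent pair, i.e. a double period.
Phrase 3 begins with different material from phrase 1, making it contrasting.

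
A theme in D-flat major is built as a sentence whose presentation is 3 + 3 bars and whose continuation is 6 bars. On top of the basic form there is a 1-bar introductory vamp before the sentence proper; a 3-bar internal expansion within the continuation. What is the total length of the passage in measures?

16 measures

Basic sentence: 3 + 3 + 6 = 12 bars.
12 (basic form) + 1 (introduction) + 3 (internal expansion) = 16.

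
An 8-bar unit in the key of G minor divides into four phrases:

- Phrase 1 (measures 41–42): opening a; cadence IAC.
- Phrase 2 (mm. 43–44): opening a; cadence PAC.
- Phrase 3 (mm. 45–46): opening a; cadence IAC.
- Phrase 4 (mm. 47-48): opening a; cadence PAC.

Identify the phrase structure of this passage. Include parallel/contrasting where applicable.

The cadence pattern IAC–PAC–IAC–PAC is weak–strong twice, and phrases 3–4 restate phrases 1–2: a period heard twice, not a double period (which would end weakly at phrase 2).

repeated period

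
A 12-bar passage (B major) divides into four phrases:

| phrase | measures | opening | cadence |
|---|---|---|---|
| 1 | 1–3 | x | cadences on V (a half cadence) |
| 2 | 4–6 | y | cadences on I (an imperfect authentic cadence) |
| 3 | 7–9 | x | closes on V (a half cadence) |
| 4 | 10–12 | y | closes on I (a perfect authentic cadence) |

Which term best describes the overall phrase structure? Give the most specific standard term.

Four phrases in two halves: the first half (mm. 1–6) ends with an imperfect authentic cadence, the second (measures 7–12) with a perfect authentic cadence — a large antecedent–consequent pair, i.e. a double period.
Phrase 3 begins with the same material as phrase 1, making it parallel.

parallel double period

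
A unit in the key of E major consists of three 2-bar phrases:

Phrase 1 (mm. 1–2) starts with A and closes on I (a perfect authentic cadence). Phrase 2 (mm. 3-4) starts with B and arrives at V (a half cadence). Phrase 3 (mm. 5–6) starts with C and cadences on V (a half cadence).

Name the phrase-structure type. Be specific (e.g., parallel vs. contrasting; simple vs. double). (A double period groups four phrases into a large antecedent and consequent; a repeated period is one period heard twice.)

The final phrase closes with a half cadence, which is not stronger than the preceding half cadence; the 3 phrases lack an overall antecedent–consequent design and so form a phrase group.

phrase group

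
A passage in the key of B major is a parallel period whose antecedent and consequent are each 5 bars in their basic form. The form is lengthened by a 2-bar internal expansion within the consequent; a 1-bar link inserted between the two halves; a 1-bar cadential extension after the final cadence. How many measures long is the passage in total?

14 measures

Basic parallel period: 5 + 5 = 10 bars.
10 (basic form) + 2 (internal expansion) + 1 (link) + 1 (cadential extension) = 14.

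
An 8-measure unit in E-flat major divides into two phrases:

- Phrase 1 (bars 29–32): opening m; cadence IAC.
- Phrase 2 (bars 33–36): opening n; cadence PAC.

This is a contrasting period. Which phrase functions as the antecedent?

The phrase ending with the weaker cadence (imperfect authentic cadence) is the antecedent; the one ending more conclusively (perfect authentic cadence) is the consequent. The antecedent is phrase 1.

phrase 1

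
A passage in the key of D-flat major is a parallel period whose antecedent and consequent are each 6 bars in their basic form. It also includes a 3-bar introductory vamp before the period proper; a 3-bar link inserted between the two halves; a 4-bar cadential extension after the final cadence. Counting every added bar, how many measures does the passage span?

22 measures

Basic parallel period: 6 + 6 = 12 bars.
12 (basic form) + 3 (introduction) + 3 (link) + 4 (cadential extension) = 22.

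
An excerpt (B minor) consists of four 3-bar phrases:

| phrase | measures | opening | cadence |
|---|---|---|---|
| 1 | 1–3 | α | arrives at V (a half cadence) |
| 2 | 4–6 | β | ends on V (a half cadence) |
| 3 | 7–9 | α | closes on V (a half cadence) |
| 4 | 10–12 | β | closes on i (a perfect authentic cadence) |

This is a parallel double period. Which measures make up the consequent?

In a double period the first pair of phrases (ending half cadence) is the large antecedent and the second pair (ending perfect authentic cadence) is the large consequent; the consequent is measures 7–12.

measures 7–12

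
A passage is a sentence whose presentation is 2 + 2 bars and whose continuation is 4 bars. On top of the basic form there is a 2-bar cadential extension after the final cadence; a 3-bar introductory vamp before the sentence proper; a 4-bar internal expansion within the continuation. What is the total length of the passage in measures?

17 measures

Basic sentence: 2 + 2 + 4 = 8 bars.
8 (basic form) + 2 (cadential extension) + 3 (introduction) + 4 (internal expansion) = 17.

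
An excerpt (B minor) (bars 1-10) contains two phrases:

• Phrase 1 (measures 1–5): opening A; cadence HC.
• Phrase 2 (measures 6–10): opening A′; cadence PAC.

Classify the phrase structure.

Phrase 1 ends with a half cadence (weaker) and phrase 2 with a perfect authentic cadence (stronger): antecedent + consequent = a period.
The two phrases open with the same material (A / A′), so the period is parallel.

parallel period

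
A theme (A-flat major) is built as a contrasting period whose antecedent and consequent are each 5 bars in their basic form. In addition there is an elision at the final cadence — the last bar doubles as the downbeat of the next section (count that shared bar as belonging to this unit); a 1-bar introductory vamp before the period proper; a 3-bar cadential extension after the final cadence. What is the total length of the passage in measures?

Basic contrasting period: 5 + 5 = 10 bars.
10 (basic form) + 1 (introduction) + 3 (cadential extension) = 14.
The elision shares a bar with the next section but does not change this unit's count.

14 measures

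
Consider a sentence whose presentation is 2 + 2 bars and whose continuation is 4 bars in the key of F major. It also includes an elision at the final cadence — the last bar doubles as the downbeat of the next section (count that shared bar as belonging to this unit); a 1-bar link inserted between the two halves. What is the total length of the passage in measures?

Basic sentence: 2 + 2 + 4 = 8 bars.
8 (basic form) + 1 (link) = 9.
The elision shares a bar with the next section but does not change this unit's count.

9 measures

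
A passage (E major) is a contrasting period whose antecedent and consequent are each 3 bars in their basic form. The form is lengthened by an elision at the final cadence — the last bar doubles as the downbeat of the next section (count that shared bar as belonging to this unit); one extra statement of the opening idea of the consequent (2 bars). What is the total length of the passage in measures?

8 measures

Basic contrasting period: 3 + 3 = 6 bars.
6 (basic form) + 2 (extra statement) = 8.
The elision shares a bar with the next section but does not change this unit's count.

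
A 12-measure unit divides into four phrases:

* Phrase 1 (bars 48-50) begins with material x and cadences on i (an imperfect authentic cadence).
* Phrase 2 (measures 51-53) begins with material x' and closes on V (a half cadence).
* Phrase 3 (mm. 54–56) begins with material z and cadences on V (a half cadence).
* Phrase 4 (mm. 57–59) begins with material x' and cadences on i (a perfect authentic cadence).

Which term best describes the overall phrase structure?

Four phrases in two halves: the first half (measures 48–53) ends with a half cadence, the second (bars 54–59) with a perfect authentic cadence — a large antecedent–consequent pair, i.e. a double period.
Phrase 3 begins with different material from phrase 1, making it contrasting.

contrasting double period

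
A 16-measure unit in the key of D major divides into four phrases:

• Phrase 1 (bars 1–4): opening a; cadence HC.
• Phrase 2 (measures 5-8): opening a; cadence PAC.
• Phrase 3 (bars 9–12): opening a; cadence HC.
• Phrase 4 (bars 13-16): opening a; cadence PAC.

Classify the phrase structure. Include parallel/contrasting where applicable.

repeated period

The cadence pattern HC–PAC–HC–PAC is weak–strong twice, and phrases 3–4 restate phrases 1–2: a period heard twice, not a double period (which would end weakly at phrase 2).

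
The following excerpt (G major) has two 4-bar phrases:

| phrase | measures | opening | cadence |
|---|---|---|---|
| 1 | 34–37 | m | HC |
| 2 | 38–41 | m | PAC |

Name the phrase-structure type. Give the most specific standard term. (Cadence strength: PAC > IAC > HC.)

Phrase 1 ends with a half cadence (weaker) and phrase 2 with a perfect authentic cadence (stronger): antecedent + consequent = a period.
The two phrases open with the same material (m / m), so the period is parallel.

parallel period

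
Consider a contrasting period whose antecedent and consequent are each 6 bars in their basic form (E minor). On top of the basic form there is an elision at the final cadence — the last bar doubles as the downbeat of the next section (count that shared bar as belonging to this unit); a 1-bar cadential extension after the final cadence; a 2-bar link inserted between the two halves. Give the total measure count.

15 measures

Basic contrasting period: 6 + 6 = 12 bars.
12 (basic form) + 1 (cadential extension) + 2 (link) = 15.
The elision shares a bar with the next section but does not change this unit's count.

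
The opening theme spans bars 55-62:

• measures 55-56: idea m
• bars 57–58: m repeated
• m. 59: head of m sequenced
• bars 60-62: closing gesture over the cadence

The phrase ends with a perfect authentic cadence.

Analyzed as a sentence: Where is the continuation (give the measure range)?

After the presentation (bars 55–58), the continuation covers the fragmentation through the cadence: bars 59–62.

measures 59–62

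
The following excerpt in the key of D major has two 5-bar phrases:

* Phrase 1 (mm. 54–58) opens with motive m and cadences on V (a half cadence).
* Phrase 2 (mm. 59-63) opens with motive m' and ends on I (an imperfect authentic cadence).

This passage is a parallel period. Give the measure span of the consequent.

measures 59–63

The antecedent is the phrase ending with the weaker cadence (half cadence, phrase 1) and the consequent the one ending more conclusively (imperfect authentic cadence, phrase 2); the consequent is mm. 59–63.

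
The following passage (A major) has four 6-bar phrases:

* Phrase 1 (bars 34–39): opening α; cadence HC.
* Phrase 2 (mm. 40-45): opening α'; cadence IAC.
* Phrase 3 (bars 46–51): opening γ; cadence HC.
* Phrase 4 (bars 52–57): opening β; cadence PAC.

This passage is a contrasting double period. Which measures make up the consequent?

measures 46–57

In a double period the four phrases pair into a large antecedent (phrases 1–2, ending imperfect authentic cadence) and a large consequent (phrases 3–4, ending perfect authentic cadence). The consequent spans mm. 46-57.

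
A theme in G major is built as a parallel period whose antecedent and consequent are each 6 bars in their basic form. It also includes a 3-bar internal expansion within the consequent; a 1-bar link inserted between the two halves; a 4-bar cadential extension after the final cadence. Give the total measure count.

20 measures

Basic parallel period: 6 + 6 = 12 bars.
12 (basic form) + 3 (internal expansion) + 1 (link) + 4 (cadential extension) = 20.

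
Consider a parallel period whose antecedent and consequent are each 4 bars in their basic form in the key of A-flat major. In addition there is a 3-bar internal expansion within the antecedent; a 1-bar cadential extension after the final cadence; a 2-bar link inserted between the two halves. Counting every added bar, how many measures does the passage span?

Basic parallel period: 4 + 4 = 8 bars.
8 (basic form) + 3 (internal expansion) + 1 (cadential extension) + 2 (link) = 14.

14 measures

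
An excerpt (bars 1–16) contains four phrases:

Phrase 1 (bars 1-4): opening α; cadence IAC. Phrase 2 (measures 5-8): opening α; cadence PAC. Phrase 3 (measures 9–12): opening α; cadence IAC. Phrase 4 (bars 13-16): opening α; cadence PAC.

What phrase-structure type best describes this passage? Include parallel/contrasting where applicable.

The cadence pattern IAC–PAC–IAC–PAC is weak–strong twice, and phrases 3–4 restate phrases 1–2: a period heard twice, not a double period (which would end weakly at phrase 2).

repeated period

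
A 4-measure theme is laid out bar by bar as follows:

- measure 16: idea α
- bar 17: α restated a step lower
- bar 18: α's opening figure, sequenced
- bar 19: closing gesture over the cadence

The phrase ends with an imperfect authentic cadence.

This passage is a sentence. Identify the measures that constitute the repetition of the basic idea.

measures 17–17

The presentation of a sentence is the basic idea (m. 16) plus its repetition (measure 17); the repetition of the basic idea is therefore bar 17.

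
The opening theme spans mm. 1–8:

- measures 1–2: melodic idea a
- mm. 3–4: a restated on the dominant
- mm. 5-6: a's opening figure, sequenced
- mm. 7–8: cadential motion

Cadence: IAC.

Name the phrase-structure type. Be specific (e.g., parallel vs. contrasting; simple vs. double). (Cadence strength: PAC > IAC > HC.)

Basic idea (mm. 1–2) + its repetition (bars 3–4) form the presentation; fragmentation and cadence (measures 5–8) form the continuation — the 8-bar whole is a sentence.

sentence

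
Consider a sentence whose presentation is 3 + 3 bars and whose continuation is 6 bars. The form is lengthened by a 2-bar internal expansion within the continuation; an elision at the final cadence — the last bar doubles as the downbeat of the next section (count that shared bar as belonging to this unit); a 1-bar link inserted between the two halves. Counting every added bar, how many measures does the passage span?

Basic sentence: 3 + 3 + 6 = 12 bars.
12 (basic form) + 2 (internal expansion) + 1 (link) = 15.
The elision shares a bar with the next section but does not change this unit's count.

15 measures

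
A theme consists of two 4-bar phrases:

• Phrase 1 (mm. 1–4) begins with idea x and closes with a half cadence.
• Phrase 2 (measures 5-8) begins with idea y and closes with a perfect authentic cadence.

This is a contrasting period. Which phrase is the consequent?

phrase 2

The phrase ending with the weaker cadence (half cadence) is the antecedent; the one ending more conclusively (perfect authentic cadence) is the consequent. The consequent is phrase 2.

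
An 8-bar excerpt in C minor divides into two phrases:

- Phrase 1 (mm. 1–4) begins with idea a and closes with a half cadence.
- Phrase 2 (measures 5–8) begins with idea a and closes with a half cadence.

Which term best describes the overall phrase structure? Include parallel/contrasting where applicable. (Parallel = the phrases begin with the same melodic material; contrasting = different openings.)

Both phrases have the same opening (a) and the same cadence (half cadence): the second is a restatement, not a consequent, so this is a repeated phrase rather than a period.

repeated phrase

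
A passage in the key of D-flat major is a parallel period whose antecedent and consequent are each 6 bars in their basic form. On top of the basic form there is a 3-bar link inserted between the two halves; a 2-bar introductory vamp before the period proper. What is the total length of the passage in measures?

Basic parallel period: 6 + 6 = 12 bars.
12 (basic form) + 3 (link) + 2 (introduction) = 17.

17 measures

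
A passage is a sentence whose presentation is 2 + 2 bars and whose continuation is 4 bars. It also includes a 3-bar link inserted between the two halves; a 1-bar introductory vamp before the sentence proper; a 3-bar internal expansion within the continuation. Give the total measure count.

15 measures

Basic sentence: 2 + 2 + 4 = 8 bars.
8 (basic form) + 3 (link) + 1 (introduction) + 3 (internal expansion) = 15.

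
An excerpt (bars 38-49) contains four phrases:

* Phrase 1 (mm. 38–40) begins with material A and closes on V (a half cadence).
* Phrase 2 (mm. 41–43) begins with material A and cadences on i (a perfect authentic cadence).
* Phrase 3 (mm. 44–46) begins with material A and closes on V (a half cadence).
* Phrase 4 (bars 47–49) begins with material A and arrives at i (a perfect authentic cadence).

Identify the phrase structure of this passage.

repeated period

The cadence pattern HC–PAC–HC–PAC is weak–strong twice, and phrases 3–4 restate phrases 1–2: a period heard twice, not a double period (which would end weakly at phrase 2).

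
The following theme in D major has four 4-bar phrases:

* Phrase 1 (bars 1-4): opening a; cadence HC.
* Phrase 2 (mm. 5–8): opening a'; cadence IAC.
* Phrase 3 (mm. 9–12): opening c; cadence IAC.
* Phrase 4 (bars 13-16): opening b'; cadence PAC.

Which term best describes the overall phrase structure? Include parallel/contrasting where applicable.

contrasting double period

Four phrases in two halves: the first half (bars 1–8) ends with an imperfect authentic cadence, the second (mm. 9–16) with a perfect authentic cadence — a large antecedent–consequent pair, i.e. a double period.
Phrase 3 begins with different material from phrase 1, making it contrasting.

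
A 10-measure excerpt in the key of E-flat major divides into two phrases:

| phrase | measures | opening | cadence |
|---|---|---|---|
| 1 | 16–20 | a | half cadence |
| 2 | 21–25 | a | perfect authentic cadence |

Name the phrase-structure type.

Phrase 1 ends with a half cadence (weaker) and phrase 2 with a perfect authentic cadence (stronger): antecedent + consequent = a period.
The two phrases open with the same material (a / a), so the period is parallel.

parallel period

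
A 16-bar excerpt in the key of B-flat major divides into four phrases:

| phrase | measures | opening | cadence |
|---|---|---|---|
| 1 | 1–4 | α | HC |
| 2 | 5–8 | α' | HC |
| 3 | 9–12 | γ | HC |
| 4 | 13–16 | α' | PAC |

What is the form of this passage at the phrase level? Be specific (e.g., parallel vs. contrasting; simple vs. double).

Four phrases in two halves: the first half (mm. 1–8) ends with a half cadence, the second (mm. 9-16) with a perfect authentic cadence — a large antecedent–consequent pair, i.e. a double period.
Phrase 3 begins with different material from phrase 1, making it contrasting.

contrasting double period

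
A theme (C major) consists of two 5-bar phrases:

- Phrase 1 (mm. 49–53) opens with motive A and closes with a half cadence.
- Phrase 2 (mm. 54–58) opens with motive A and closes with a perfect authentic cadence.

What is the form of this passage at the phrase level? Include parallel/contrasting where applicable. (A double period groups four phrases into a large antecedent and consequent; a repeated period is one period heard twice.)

parallel period

Phrase 1 ends with a half cadence (weaker) and phrase 2 with a perfect authentic cadence (stronger): antecedent + consequent = a period.
The two phrases open with the same material (A / A), so the period is parallel.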